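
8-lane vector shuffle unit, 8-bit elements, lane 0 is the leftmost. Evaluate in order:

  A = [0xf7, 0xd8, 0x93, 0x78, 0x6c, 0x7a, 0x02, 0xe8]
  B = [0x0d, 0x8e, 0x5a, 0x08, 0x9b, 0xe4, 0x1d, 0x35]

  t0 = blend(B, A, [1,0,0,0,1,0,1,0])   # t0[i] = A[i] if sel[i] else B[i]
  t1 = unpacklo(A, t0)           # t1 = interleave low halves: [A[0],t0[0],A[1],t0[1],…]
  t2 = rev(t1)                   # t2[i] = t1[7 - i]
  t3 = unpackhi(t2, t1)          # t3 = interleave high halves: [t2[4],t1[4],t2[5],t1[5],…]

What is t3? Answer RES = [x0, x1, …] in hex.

RES = [ 0x8e  0x93  0xd8  0x5a  0xf7  0x78  0xf7  0x08 ]

t0 = [0xf7, 0x8e, 0x5a, 0x08, 0x6c, 0xe4, 0x02, 0x35]
t1 = [0xf7, 0xf7, 0xd8, 0x8e, 0x93, 0x5a, 0x78, 0x08]
t2 = [0x08, 0x78, 0x5a, 0x93, 0x8e, 0xd8, 0xf7, 0xf7]
t3 = [0x8e, 0x93, 0xd8, 0x5a, 0xf7, 0x78, 0xf7, 0x08]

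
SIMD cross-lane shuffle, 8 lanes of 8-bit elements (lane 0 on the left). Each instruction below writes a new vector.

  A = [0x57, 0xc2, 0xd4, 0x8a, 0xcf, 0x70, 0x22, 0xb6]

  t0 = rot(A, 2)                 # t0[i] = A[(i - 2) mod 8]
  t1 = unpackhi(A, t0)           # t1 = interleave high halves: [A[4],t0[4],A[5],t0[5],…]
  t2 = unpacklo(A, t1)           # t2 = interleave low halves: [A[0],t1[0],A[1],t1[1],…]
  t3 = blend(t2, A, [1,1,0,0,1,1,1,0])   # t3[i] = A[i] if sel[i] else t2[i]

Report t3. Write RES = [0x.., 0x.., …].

RES = [ 0x57  0xc2  0xc2  0xd4  0xcf  0x70  0x22  0x8a ]

→ t0 |22|b6|57|c2|d4|8a|cf|70|
→ t1 |cf|d4|70|8a|22|cf|b6|70|
→ t2 |57|cf|c2|d4|d4|70|8a|8a|
→ t3 |57|c2|c2|d4|cf|70|22|8a|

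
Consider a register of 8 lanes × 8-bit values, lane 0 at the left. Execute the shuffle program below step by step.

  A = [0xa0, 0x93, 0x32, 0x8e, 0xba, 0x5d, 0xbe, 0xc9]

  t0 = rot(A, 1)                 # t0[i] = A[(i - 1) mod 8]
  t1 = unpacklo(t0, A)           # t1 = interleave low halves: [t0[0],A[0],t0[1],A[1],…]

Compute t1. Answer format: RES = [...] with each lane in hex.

t0 = [0xc9, 0xa0, 0x93, 0x32, 0x8e, 0xba, 0x5d, 0xbe]
t1 = [0xc9, 0xa0, 0xa0, 0x93, 0x93, 0x32, 0x32, 0x8e]

RES = [0xc9, 0xa0, 0xa0, 0x93, 0x93, 0x32, 0x32, 0x8e]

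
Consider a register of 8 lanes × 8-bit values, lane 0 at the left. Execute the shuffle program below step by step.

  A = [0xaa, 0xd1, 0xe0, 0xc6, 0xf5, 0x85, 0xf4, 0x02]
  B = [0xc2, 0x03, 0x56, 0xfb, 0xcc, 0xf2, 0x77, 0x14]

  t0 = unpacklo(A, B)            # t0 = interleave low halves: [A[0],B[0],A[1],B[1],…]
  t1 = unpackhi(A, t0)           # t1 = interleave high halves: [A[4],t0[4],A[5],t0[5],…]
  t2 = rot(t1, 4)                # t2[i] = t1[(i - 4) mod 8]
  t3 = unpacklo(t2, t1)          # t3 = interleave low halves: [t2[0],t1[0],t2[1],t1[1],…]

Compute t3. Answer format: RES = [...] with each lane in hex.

  t0: aa c2 d1 03 e0 56 c6 fb
  t1: f5 e0 85 56 f4 c6 02 fb
  t2: f4 c6 02 fb f5 e0 85 56
  t3: f4 f5 c6 e0 02 85 fb 56

RES = [0xf4, 0xf5, 0xc6, 0xe0, 0x02, 0x85, 0xfb, 0x56]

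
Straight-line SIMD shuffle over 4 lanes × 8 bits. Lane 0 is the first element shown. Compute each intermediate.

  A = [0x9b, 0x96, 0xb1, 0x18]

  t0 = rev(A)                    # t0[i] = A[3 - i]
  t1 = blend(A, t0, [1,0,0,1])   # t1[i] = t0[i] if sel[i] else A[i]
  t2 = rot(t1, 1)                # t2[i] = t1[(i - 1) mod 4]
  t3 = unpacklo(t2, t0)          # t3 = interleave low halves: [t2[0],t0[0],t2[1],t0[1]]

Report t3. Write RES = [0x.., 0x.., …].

RES = [ 0x9b  0x18  0x18  0xb1 ]

t0 = [0x18, 0xb1, 0x96, 0x9b]
t1 = [0x18, 0x96, 0xb1, 0x9b]
t2 = [0x9b, 0x18, 0x96, 0xb1]
t3 = [0x9b, 0x18, 0x18, 0xb1]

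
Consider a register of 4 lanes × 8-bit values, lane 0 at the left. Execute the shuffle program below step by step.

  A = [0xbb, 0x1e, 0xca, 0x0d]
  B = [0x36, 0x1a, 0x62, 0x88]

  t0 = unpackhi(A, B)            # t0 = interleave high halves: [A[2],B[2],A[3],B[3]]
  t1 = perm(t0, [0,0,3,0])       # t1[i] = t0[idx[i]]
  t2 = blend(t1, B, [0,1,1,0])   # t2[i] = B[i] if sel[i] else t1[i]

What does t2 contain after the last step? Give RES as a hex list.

RES = [0xca, 0x1a, 0x62, 0xca]

→ t0 |ca|62|0d|88|
→ t1 |ca|ca|88|ca|
→ t2 |ca|1a|62|ca|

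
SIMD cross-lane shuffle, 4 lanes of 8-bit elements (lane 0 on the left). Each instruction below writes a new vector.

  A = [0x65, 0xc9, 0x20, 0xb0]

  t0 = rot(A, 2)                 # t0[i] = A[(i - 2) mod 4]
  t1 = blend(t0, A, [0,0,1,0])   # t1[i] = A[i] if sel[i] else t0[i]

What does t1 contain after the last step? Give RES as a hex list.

→ t0 |20|b0|65|c9|
→ t1 |20|b0|20|c9|

RES = [ 0x20  0xb0  0x20  0xc9 ]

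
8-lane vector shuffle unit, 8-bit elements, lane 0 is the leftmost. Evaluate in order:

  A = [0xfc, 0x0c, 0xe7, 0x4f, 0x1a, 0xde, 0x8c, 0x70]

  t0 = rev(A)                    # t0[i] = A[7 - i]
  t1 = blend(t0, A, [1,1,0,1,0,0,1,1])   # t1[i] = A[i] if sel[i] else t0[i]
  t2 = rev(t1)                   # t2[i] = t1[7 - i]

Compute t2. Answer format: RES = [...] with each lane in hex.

→ t0 |70|8c|de|1a|4f|e7|0c|fc|
→ t1 |fc|0c|de|4f|4f|e7|8c|70|
→ t2 |70|8c|e7|4f|4f|de|0c|fc|

RES = [0x70, 0x8c, 0xe7, 0x4f, 0x4f, 0xde, 0x0c, 0xfc]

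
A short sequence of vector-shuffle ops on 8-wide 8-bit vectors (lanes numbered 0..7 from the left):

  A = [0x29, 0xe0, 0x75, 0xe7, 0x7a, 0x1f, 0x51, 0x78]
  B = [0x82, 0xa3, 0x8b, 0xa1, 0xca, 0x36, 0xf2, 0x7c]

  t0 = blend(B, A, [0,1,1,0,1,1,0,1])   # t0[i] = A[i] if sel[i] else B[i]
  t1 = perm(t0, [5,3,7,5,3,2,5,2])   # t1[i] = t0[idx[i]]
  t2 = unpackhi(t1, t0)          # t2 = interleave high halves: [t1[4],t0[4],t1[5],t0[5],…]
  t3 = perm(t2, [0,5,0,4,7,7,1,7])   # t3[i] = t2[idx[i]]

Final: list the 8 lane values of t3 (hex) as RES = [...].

RES = [0xa1, 0xf2, 0xa1, 0x1f, 0x78, 0x78, 0x7a, 0x78]

→ t0 |82|e0|75|a1|7a|1f|f2|78|
→ t1 |1f|a1|78|1f|a1|75|1f|75|
→ t2 |a1|7a|75|1f|1f|f2|75|78|
→ t3 |a1|f2|a1|1f|78|78|7a|78|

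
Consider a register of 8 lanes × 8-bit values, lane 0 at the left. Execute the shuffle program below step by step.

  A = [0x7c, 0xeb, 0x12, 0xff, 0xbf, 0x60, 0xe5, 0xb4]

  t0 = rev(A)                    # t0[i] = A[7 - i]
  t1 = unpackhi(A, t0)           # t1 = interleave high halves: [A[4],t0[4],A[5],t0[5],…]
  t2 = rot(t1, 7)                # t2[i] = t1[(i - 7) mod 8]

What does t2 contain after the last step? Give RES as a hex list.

RES = [0xff, 0x60, 0x12, 0xe5, 0xeb, 0xb4, 0x7c, 0xbf]

t0 = [0xb4, 0xe5, 0x60, 0xbf, 0xff, 0x12, 0xeb, 0x7c]
t1 = [0xbf, 0xff, 0x60, 0x12, 0xe5, 0xeb, 0xb4, 0x7c]
t2 = [0xff, 0x60, 0x12, 0xe5, 0xeb, 0xb4, 0x7c, 0xbf]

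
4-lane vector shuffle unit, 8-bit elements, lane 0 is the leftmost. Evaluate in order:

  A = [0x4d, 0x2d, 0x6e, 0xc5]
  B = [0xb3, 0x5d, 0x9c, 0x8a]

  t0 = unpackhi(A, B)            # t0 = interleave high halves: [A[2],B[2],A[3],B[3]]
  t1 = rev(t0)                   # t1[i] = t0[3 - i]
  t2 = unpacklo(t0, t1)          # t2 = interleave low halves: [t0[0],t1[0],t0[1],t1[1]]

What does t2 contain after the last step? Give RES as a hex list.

RES = [0x6e, 0x8a, 0x9c, 0xc5]

  t0: 6e 9c c5 8a
  t1: 8a c5 9c 6e
  t2: 6e 8a 9c c5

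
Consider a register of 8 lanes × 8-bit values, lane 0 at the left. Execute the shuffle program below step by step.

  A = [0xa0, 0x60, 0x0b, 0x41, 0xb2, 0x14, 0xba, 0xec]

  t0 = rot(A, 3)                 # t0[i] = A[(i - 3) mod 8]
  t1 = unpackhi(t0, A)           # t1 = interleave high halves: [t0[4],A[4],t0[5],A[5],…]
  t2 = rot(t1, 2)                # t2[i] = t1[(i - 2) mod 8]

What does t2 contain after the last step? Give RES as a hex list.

t0 = [0x14, 0xba, 0xec, 0xa0, 0x60, 0x0b, 0x41, 0xb2]
t1 = [0x60, 0xb2, 0x0b, 0x14, 0x41, 0xba, 0xb2, 0xec]
t2 = [0xb2, 0xec, 0x60, 0xb2, 0x0b, 0x14, 0x41, 0xba]

RES = [0xb2, 0xec, 0x60, 0xb2, 0x0b, 0x14, 0x41, 0xba]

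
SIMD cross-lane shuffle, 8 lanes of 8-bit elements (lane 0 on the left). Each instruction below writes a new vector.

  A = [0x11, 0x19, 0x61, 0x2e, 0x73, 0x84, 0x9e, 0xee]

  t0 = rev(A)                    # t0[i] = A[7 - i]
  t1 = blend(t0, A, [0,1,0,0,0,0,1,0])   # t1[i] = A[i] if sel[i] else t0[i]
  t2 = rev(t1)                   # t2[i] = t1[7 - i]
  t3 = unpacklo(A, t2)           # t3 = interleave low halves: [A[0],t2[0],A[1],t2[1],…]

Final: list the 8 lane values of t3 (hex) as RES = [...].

→ t0 |ee|9e|84|73|2e|61|19|11|
→ t1 |ee|19|84|73|2e|61|9e|11|
→ t2 |11|9e|61|2e|73|84|19|ee|
→ t3 |11|11|19|9e|61|61|2e|2e|

RES = [ 0x11  0x11  0x19  0x9e  0x61  0x61  0x2e  0x2e ]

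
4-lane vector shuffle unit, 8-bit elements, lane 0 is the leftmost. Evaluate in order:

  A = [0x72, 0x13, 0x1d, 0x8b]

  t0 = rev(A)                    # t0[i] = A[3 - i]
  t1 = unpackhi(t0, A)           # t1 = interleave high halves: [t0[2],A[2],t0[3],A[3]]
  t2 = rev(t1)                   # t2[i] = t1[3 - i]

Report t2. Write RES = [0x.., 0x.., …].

RES = [ 0x8b  0x72  0x1d  0x13 ]

t0 = [0x8b, 0x1d, 0x13, 0x72]
t1 = [0x13, 0x1d, 0x72, 0x8b]
t2 = [0x8b, 0x72, 0x1d, 0x13]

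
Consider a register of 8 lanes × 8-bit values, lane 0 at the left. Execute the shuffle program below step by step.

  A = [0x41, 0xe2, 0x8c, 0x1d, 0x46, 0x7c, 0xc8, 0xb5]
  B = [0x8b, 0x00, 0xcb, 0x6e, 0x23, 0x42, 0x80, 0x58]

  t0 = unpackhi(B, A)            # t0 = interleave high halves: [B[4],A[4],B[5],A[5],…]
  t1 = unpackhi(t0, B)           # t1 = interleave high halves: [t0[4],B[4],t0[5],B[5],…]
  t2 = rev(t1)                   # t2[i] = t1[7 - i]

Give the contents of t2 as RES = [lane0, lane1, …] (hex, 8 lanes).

t0 = [0x23, 0x46, 0x42, 0x7c, 0x80, 0xc8, 0x58, 0xb5]
t1 = [0x80, 0x23, 0xc8, 0x42, 0x58, 0x80, 0xb5, 0x58]
t2 = [0x58, 0xb5, 0x80, 0x58, 0x42, 0xc8, 0x23, 0x80]

RES = [ 0x58  0xb5  0x80  0x58  0x42  0xc8  0x23  0x80 ]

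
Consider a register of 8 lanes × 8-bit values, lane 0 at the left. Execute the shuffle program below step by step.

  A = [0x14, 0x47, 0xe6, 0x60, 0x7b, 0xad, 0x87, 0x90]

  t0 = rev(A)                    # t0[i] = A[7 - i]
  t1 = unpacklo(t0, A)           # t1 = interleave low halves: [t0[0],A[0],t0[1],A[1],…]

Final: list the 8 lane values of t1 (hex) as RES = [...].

t0 = [0x90, 0x87, 0xad, 0x7b, 0x60, 0xe6, 0x47, 0x14]
t1 = [0x90, 0x14, 0x87, 0x47, 0xad, 0xe6, 0x7b, 0x60]

RES = [0x90, 0x14, 0x87, 0x47, 0xad, 0xe6, 0x7b, 0x60]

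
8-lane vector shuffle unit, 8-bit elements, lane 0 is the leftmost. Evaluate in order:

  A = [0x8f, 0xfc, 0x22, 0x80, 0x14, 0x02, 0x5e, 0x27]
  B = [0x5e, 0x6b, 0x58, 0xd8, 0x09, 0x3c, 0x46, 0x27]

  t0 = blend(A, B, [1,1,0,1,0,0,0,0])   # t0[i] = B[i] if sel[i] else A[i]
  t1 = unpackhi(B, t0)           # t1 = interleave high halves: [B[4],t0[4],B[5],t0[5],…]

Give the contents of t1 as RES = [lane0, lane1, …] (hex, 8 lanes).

→ t0 |5e|6b|22|d8|14|02|5e|27|
→ t1 |09|14|3c|02|46|5e|27|27|

RES = [0x09, 0x14, 0x3c, 0x02, 0x46, 0x5e, 0x27, 0x27]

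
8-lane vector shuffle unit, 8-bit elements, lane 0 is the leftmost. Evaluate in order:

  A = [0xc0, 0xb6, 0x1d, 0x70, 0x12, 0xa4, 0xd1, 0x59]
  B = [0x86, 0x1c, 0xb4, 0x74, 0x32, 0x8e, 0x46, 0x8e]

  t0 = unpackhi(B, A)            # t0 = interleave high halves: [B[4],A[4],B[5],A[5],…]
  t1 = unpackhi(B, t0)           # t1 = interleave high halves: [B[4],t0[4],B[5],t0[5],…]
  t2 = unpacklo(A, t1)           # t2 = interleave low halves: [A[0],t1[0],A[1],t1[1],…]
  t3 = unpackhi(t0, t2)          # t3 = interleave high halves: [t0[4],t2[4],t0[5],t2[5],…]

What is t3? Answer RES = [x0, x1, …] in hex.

→ t0 |32|12|8e|a4|46|d1|8e|59|
→ t1 |32|46|8e|d1|46|8e|8e|59|
→ t2 |c0|32|b6|46|1d|8e|70|d1|
→ t3 |46|1d|d1|8e|8e|70|59|d1|

RES = [ 0x46  0x1d  0xd1  0x8e  0x8e  0x70  0x59  0xd1 ]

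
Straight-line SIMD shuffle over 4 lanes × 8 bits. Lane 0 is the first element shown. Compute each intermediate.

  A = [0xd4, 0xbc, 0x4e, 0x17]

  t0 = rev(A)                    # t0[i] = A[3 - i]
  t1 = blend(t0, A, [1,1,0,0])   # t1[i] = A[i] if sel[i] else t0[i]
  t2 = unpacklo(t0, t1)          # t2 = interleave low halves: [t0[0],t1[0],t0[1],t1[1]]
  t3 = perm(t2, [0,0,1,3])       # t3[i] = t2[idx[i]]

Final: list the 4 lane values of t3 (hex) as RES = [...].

RES = [0x17, 0x17, 0xd4, 0xbc]

t0 = [0x17, 0x4e, 0xbc, 0xd4]
t1 = [0xd4, 0xbc, 0xbc, 0xd4]
t2 = [0x17, 0xd4, 0x4e, 0xbc]
t3 = [0x17, 0x17, 0xd4, 0xbc]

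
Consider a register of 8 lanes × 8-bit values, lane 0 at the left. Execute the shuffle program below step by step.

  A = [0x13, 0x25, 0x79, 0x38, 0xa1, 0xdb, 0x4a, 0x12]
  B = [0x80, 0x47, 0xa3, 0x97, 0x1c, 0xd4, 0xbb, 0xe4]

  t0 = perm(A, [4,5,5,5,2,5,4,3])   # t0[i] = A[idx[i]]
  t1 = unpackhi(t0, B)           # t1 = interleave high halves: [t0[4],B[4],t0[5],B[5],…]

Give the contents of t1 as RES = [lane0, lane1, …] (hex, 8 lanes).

  t0: a1 db db db 79 db a1 38
  t1: 79 1c db d4 a1 bb 38 e4

RES = [0x79, 0x1c, 0xdb, 0xd4, 0xa1, 0xbb, 0x38, 0xe4]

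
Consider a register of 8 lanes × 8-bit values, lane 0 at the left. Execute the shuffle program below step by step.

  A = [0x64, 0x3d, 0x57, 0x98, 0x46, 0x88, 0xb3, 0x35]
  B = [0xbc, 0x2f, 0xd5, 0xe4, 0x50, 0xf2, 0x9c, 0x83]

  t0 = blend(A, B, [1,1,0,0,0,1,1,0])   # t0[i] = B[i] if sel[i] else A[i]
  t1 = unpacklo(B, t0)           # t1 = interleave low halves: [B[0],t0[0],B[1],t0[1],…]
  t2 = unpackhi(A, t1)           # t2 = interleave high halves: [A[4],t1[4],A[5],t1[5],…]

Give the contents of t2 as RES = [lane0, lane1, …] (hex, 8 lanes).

RES = [ 0x46  0xd5  0x88  0x57  0xb3  0xe4  0x35  0x98 ]

  t0: bc 2f 57 98 46 f2 9c 35
  t1: bc bc 2f 2f d5 57 e4 98
  t2: 46 d5 88 57 b3 e4 35 98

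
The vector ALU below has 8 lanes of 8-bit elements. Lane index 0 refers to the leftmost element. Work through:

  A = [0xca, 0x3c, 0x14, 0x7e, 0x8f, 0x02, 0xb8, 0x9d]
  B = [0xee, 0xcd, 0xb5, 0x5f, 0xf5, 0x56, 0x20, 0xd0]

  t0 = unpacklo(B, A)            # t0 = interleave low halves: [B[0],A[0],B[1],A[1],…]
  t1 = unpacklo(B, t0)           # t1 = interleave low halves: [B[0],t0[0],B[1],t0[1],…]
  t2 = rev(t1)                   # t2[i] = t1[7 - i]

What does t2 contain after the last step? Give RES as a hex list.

  t0: ee ca cd 3c b5 14 5f 7e
  t1: ee ee cd ca b5 cd 5f 3c
  t2: 3c 5f cd b5 ca cd ee ee

RES = [0x3c, 0x5f, 0xcd, 0xb5, 0xca, 0xcd, 0xee, 0xee]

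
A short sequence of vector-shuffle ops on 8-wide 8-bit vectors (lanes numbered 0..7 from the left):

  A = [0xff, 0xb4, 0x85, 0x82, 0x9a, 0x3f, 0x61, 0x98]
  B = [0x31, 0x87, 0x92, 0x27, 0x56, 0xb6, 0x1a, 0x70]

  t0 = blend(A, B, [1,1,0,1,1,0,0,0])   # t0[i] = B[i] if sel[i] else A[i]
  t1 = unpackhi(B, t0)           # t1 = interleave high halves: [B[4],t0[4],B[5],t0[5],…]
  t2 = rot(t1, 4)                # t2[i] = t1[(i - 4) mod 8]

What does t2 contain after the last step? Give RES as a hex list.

RES = [0x1a, 0x61, 0x70, 0x98, 0x56, 0x56, 0xb6, 0x3f]

  t0: 31 87 85 27 56 3f 61 98
  t1: 56 56 b6 3f 1a 61 70 98
  t2: 1a 61 70 98 56 56 b6 3f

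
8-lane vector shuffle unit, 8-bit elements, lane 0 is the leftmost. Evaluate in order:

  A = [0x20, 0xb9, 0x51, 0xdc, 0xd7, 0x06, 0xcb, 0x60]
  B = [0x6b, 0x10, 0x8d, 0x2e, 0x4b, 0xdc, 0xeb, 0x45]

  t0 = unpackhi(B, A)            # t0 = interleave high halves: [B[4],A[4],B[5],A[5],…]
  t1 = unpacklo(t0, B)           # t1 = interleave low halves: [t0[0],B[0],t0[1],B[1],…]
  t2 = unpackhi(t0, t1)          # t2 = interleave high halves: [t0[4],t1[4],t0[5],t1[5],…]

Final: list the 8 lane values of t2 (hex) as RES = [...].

  t0: 4b d7 dc 06 eb cb 45 60
  t1: 4b 6b d7 10 dc 8d 06 2e
  t2: eb dc cb 8d 45 06 60 2e

RES = [ 0xeb  0xdc  0xcb  0x8d  0x45  0x06  0x60  0x2e ]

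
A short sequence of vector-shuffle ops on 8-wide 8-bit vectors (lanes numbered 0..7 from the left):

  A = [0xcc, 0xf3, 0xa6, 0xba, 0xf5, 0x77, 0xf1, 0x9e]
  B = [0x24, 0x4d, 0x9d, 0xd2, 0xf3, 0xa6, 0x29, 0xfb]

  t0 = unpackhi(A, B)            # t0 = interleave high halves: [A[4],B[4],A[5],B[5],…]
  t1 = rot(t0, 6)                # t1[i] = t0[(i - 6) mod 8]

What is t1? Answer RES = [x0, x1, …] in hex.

  t0: f5 f3 77 a6 f1 29 9e fb
  t1: 77 a6 f1 29 9e fb f5 f3

RES = [0x77, 0xa6, 0xf1, 0x29, 0x9e, 0xfb, 0xf5, 0xf3]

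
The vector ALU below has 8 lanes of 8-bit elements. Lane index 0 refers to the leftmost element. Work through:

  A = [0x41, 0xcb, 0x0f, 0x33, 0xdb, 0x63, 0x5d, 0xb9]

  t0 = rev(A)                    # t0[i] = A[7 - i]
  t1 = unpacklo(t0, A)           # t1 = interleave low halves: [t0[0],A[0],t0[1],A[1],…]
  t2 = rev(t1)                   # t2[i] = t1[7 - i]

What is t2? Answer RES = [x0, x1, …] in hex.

→ t0 |b9|5d|63|db|33|0f|cb|41|
→ t1 |b9|41|5d|cb|63|0f|db|33|
→ t2 |33|db|0f|63|cb|5d|41|b9|

RES = [ 0x33  0xdb  0x0f  0x63  0xcb  0x5d  0x41  0xb9 ]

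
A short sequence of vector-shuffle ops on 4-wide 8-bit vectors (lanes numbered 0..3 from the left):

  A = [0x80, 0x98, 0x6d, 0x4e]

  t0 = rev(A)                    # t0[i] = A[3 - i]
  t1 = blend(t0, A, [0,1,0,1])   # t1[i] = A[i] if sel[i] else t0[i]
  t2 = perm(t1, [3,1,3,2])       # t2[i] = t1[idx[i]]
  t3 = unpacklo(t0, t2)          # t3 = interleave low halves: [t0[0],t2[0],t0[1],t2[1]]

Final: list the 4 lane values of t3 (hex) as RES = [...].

t0 = [0x4e, 0x6d, 0x98, 0x80]
t1 = [0x4e, 0x98, 0x98, 0x4e]
t2 = [0x4e, 0x98, 0x4e, 0x98]
t3 = [0x4e, 0x4e, 0x6d, 0x98]

RES = [0x4e, 0x4e, 0x6d, 0x98]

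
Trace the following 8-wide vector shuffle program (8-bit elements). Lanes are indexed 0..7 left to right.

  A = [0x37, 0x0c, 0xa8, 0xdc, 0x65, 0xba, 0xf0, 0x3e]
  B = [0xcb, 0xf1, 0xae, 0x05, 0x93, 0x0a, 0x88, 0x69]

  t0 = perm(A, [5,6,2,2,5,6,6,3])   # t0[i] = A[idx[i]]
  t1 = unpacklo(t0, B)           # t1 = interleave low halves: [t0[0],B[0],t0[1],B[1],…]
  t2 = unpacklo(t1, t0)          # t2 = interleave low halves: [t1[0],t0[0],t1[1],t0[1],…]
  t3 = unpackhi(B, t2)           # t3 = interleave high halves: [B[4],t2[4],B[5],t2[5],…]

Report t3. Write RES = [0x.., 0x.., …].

RES = [ 0x93  0xf0  0x0a  0xa8  0x88  0xf1  0x69  0xa8 ]

→ t0 |ba|f0|a8|a8|ba|f0|f0|dc|
→ t1 |ba|cb|f0|f1|a8|ae|a8|05|
→ t2 |ba|ba|cb|f0|f0|a8|f1|a8|
→ t3 |93|f0|0a|a8|88|f1|69|a8|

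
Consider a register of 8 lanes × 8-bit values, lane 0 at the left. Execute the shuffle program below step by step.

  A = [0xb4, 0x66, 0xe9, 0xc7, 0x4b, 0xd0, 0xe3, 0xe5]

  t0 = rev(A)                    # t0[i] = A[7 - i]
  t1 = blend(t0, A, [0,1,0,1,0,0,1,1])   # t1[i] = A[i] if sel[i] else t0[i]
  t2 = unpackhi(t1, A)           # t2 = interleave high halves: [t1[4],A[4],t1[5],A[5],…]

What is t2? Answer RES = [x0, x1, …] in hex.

  t0: e5 e3 d0 4b c7 e9 66 b4
  t1: e5 66 d0 c7 c7 e9 e3 e5
  t2: c7 4b e9 d0 e3 e3 e5 e5

RES = [ 0xc7  0x4b  0xe9  0xd0  0xe3  0xe3  0xe5  0xe5 ]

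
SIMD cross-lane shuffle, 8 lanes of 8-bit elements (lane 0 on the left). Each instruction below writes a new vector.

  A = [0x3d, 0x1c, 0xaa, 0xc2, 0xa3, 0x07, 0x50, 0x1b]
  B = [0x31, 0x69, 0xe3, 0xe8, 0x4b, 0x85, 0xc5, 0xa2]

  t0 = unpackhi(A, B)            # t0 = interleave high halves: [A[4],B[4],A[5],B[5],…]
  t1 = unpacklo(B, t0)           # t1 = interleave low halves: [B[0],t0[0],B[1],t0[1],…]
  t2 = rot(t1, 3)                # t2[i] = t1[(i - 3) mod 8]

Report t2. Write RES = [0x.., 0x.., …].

→ t0 |a3|4b|07|85|50|c5|1b|a2|
→ t1 |31|a3|69|4b|e3|07|e8|85|
→ t2 |07|e8|85|31|a3|69|4b|e3|

RES = [ 0x07  0xe8  0x85  0x31  0xa3  0x69  0x4b  0xe3 ]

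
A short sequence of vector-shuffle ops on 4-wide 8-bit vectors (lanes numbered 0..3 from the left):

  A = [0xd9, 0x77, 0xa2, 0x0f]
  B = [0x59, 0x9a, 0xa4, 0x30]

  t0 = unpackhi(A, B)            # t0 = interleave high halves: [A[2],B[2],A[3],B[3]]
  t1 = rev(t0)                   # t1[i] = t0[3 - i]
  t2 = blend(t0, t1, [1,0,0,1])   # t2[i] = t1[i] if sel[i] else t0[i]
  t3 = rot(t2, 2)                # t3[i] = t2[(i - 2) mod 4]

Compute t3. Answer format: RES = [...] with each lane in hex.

RES = [0x0f, 0xa2, 0x30, 0xa4]

→ t0 |a2|a4|0f|30|
→ t1 |30|0f|a4|a2|
→ t2 |30|a4|0f|a2|
→ t3 |0f|a2|30|a4|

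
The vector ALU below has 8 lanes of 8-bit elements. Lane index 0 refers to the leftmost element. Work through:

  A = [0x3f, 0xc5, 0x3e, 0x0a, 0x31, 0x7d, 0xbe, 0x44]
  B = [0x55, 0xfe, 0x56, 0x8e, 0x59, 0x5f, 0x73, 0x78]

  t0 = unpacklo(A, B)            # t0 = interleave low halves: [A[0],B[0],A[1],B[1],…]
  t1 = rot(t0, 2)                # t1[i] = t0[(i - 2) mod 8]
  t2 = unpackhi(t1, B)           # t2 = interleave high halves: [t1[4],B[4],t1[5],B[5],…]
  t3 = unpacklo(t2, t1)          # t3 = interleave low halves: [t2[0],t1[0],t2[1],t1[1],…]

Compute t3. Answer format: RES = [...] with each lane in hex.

RES = [0xc5, 0x0a, 0x59, 0x8e, 0xfe, 0x3f, 0x5f, 0x55]

t0 = [0x3f, 0x55, 0xc5, 0xfe, 0x3e, 0x56, 0x0a, 0x8e]
t1 = [0x0a, 0x8e, 0x3f, 0x55, 0xc5, 0xfe, 0x3e, 0x56]
t2 = [0xc5, 0x59, 0xfe, 0x5f, 0x3e, 0x73, 0x56, 0x78]
t3 = [0xc5, 0x0a, 0x59, 0x8e, 0xfe, 0x3f, 0x5f, 0x55]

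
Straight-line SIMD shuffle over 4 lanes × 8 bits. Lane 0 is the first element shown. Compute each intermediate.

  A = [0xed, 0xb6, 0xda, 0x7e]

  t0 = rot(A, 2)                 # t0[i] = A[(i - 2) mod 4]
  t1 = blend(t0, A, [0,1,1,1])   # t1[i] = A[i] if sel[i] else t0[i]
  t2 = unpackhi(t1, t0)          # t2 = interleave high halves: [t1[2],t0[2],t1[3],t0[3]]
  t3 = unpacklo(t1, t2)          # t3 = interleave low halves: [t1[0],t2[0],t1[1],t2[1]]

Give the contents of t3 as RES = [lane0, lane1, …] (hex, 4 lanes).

RES = [0xda, 0xda, 0xb6, 0xed]

→ t0 |da|7e|ed|b6|
→ t1 |da|b6|da|7e|
→ t2 |da|ed|7e|b6|
→ t3 |da|da|b6|ed|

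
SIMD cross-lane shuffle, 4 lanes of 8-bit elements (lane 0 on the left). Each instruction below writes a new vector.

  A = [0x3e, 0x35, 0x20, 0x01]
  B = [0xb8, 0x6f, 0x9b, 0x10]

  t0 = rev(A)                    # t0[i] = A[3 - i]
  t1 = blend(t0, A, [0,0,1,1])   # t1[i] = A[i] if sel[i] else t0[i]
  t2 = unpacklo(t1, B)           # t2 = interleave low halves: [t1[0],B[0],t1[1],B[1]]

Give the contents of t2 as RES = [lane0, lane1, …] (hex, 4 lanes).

RES = [0x01, 0xb8, 0x20, 0x6f]

t0 = [0x01, 0x20, 0x35, 0x3e]
t1 = [0x01, 0x20, 0x20, 0x01]
t2 = [0x01, 0xb8, 0x20, 0x6f]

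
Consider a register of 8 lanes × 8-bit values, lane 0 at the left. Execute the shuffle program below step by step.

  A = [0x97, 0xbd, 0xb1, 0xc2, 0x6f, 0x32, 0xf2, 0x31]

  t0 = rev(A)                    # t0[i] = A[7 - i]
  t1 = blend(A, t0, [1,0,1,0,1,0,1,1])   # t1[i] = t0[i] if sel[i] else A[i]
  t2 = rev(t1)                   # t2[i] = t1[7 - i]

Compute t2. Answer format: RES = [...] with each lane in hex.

t0 = [0x31, 0xf2, 0x32, 0x6f, 0xc2, 0xb1, 0xbd, 0x97]
t1 = [0x31, 0xbd, 0x32, 0xc2, 0xc2, 0x32, 0xbd, 0x97]
t2 = [0x97, 0xbd, 0x32, 0xc2, 0xc2, 0x32, 0xbd, 0x31]

RES = [0x97, 0xbd, 0x32, 0xc2, 0xc2, 0x32, 0xbd, 0x31]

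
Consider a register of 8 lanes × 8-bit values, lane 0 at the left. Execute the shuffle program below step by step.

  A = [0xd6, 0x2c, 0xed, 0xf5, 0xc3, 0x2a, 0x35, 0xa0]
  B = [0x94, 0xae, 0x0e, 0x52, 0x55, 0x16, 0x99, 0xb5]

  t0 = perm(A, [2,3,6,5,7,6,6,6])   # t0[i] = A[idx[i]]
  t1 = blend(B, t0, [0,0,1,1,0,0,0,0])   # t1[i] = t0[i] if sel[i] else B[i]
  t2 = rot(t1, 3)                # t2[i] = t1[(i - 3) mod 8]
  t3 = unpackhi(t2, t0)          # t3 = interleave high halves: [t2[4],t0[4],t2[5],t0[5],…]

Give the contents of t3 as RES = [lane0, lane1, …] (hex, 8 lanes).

→ t0 |ed|f5|35|2a|a0|35|35|35|
→ t1 |94|ae|35|2a|55|16|99|b5|
→ t2 |16|99|b5|94|ae|35|2a|55|
→ t3 |ae|a0|35|35|2a|35|55|35|

RES = [0xae, 0xa0, 0x35, 0x35, 0x2a, 0x35, 0x55, 0x35]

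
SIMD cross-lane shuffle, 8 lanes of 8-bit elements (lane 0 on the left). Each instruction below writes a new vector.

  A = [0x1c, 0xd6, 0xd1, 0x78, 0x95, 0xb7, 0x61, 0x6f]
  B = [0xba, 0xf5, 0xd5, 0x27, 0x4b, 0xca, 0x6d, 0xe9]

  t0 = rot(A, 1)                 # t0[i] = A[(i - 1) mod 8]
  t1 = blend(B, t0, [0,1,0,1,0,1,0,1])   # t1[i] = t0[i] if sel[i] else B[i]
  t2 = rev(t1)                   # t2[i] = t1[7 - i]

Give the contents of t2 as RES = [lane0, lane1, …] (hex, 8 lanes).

  t0: 6f 1c d6 d1 78 95 b7 61
  t1: ba 1c d5 d1 4b 95 6d 61
  t2: 61 6d 95 4b d1 d5 1c ba

RES = [0x61, 0x6d, 0x95, 0x4b, 0xd1, 0xd5, 0x1c, 0xba]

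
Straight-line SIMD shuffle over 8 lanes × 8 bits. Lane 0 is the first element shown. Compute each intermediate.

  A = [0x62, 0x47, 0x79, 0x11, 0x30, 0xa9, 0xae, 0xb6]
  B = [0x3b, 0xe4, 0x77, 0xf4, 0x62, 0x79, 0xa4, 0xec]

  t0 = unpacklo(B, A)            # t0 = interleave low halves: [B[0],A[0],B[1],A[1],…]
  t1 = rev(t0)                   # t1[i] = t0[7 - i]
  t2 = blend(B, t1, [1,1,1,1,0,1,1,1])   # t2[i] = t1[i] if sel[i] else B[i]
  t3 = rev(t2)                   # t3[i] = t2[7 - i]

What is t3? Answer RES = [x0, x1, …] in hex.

RES = [0x3b, 0x62, 0xe4, 0x62, 0x77, 0x79, 0xf4, 0x11]

t0 = [0x3b, 0x62, 0xe4, 0x47, 0x77, 0x79, 0xf4, 0x11]
t1 = [0x11, 0xf4, 0x79, 0x77, 0x47, 0xe4, 0x62, 0x3b]
t2 = [0x11, 0xf4, 0x79, 0x77, 0x62, 0xe4, 0x62, 0x3b]
t3 = [0x3b, 0x62, 0xe4, 0x62, 0x77, 0x79, 0xf4, 0x11]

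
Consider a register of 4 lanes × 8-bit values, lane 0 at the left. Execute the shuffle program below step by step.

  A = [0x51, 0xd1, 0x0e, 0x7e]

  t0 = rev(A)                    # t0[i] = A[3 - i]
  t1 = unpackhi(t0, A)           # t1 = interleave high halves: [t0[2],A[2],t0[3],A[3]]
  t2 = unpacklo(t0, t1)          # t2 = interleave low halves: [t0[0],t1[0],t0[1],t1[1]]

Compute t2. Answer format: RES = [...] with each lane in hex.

  t0: 7e 0e d1 51
  t1: d1 0e 51 7e
  t2: 7e d1 0e 0e

RES = [0x7e, 0xd1, 0x0e, 0x0e]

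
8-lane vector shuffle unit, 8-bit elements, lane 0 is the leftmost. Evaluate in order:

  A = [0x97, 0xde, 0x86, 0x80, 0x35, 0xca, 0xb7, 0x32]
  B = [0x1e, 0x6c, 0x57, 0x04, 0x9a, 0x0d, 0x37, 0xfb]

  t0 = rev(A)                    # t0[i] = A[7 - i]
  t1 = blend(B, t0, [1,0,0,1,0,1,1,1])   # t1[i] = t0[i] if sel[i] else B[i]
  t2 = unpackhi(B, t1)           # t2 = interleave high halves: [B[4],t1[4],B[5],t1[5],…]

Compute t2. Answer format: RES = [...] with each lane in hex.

→ t0 |32|b7|ca|35|80|86|de|97|
→ t1 |32|6c|57|35|9a|86|de|97|
→ t2 |9a|9a|0d|86|37|de|fb|97|

RES = [0x9a, 0x9a, 0x0d, 0x86, 0x37, 0xde, 0xfb, 0x97]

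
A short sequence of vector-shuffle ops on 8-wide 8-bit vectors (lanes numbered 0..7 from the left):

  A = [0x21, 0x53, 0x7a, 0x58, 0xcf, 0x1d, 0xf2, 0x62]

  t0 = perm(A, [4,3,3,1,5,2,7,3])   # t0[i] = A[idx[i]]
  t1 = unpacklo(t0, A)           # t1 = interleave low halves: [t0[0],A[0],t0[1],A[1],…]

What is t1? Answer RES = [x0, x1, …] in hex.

RES = [0xcf, 0x21, 0x58, 0x53, 0x58, 0x7a, 0x53, 0x58]

  t0: cf 58 58 53 1d 7a 62 58
  t1: cf 21 58 53 58 7a 53 58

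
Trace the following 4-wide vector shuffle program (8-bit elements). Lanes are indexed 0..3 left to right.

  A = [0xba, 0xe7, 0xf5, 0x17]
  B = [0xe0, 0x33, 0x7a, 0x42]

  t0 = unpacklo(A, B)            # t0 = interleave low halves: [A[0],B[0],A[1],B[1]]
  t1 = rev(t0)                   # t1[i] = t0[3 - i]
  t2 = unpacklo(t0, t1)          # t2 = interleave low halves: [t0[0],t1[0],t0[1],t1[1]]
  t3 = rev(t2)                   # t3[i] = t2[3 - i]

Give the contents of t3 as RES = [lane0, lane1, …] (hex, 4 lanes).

RES = [0xe7, 0xe0, 0x33, 0xba]

  t0: ba e0 e7 33
  t1: 33 e7 e0 ba
  t2: ba 33 e0 e7
  t3: e7 e0 33 ba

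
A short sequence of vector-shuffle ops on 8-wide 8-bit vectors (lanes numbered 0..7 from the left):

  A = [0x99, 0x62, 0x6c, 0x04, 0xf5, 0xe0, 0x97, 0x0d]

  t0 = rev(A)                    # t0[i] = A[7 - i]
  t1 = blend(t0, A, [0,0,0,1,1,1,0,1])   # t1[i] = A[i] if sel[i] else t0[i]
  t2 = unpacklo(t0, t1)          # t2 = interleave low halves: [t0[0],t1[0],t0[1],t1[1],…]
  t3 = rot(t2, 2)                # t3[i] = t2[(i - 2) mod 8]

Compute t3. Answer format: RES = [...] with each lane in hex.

→ t0 |0d|97|e0|f5|04|6c|62|99|
→ t1 |0d|97|e0|04|f5|e0|62|0d|
→ t2 |0d|0d|97|97|e0|e0|f5|04|
→ t3 |f5|04|0d|0d|97|97|e0|e0|

RES = [0xf5, 0x04, 0x0d, 0x0d, 0x97, 0x97, 0xe0, 0xe0]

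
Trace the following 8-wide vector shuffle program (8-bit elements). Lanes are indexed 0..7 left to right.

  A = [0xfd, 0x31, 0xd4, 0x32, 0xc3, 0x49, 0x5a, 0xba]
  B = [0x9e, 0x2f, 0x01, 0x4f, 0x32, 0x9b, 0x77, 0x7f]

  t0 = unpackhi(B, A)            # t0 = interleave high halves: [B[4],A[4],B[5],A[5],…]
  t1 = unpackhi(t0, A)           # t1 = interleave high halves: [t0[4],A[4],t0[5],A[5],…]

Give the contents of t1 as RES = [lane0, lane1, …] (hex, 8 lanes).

  t0: 32 c3 9b 49 77 5a 7f ba
  t1: 77 c3 5a 49 7f 5a ba ba

RES = [0x77, 0xc3, 0x5a, 0x49, 0x7f, 0x5a, 0xba, 0xba]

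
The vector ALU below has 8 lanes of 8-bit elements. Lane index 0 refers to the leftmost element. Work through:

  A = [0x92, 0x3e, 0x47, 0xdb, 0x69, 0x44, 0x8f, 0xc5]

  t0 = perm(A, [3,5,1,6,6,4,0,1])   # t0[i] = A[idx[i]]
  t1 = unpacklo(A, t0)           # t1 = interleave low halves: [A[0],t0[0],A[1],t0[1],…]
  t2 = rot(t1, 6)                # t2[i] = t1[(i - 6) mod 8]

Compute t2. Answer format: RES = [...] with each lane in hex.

  t0: db 44 3e 8f 8f 69 92 3e
  t1: 92 db 3e 44 47 3e db 8f
  t2: 3e 44 47 3e db 8f 92 db

RES = [ 0x3e  0x44  0x47  0x3e  0xdb  0x8f  0x92  0xdb ]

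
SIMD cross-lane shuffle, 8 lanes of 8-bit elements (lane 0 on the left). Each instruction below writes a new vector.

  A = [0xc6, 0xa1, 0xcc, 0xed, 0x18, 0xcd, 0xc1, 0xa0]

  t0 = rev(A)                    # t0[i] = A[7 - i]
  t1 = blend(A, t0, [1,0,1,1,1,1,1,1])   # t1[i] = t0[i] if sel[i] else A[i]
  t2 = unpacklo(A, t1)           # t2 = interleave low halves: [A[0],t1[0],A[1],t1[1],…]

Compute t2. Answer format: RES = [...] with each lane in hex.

  t0: a0 c1 cd 18 ed cc a1 c6
  t1: a0 a1 cd 18 ed cc a1 c6
  t2: c6 a0 a1 a1 cc cd ed 18

RES = [ 0xc6  0xa0  0xa1  0xa1  0xcc  0xcd  0xed  0x18 ]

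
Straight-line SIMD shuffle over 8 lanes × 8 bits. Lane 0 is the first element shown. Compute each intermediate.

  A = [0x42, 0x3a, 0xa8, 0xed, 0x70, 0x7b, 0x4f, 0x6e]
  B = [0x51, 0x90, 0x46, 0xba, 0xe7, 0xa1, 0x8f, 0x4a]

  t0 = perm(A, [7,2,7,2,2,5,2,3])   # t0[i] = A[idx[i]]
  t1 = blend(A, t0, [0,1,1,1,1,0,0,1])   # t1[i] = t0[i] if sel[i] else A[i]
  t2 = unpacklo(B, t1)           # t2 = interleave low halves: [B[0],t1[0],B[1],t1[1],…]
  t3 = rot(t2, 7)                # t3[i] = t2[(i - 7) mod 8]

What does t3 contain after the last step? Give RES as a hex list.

RES = [0x42, 0x90, 0xa8, 0x46, 0x6e, 0xba, 0xa8, 0x51]

t0 = [0x6e, 0xa8, 0x6e, 0xa8, 0xa8, 0x7b, 0xa8, 0xed]
t1 = [0x42, 0xa8, 0x6e, 0xa8, 0xa8, 0x7b, 0x4f, 0xed]
t2 = [0x51, 0x42, 0x90, 0xa8, 0x46, 0x6e, 0xba, 0xa8]
t3 = [0x42, 0x90, 0xa8, 0x46, 0x6e, 0xba, 0xa8, 0x51]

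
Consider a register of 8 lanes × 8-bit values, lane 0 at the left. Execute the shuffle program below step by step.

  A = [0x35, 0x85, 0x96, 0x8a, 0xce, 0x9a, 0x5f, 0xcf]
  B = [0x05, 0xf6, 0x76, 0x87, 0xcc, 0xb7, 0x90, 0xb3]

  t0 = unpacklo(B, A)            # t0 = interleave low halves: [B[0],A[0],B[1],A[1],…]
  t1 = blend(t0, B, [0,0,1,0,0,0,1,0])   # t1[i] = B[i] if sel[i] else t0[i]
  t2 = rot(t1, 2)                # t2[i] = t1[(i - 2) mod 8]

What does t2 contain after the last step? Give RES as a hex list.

RES = [ 0x90  0x8a  0x05  0x35  0x76  0x85  0x76  0x96 ]

  t0: 05 35 f6 85 76 96 87 8a
  t1: 05 35 76 85 76 96 90 8a
  t2: 90 8a 05 35 76 85 76 96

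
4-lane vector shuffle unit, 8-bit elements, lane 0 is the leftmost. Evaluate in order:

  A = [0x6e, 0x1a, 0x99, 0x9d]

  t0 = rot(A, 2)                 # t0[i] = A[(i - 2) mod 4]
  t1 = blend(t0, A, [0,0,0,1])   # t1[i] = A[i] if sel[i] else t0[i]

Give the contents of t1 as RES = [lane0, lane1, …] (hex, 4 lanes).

→ t0 |99|9d|6e|1a|
→ t1 |99|9d|6e|9d|

RES = [0x99, 0x9d, 0x6e, 0x9d]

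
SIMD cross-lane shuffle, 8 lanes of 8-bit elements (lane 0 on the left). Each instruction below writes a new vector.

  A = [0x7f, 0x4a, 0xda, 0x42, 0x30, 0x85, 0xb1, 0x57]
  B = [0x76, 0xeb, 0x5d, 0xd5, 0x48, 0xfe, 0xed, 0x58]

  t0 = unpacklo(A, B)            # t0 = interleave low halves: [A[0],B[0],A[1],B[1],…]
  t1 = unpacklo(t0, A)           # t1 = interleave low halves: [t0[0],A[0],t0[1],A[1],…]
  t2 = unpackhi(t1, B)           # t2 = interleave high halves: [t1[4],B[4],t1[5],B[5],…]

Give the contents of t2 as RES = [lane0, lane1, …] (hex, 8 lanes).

RES = [0x4a, 0x48, 0xda, 0xfe, 0xeb, 0xed, 0x42, 0x58]

t0 = [0x7f, 0x76, 0x4a, 0xeb, 0xda, 0x5d, 0x42, 0xd5]
t1 = [0x7f, 0x7f, 0x76, 0x4a, 0x4a, 0xda, 0xeb, 0x42]
t2 = [0x4a, 0x48, 0xda, 0xfe, 0xeb, 0xed, 0x42, 0x58]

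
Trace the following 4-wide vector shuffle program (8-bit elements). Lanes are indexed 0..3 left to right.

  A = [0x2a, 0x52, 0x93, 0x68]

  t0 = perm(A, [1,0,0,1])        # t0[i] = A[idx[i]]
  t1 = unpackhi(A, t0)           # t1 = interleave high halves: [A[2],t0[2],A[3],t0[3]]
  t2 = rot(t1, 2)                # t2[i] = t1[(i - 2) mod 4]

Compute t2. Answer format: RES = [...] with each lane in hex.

RES = [0x68, 0x52, 0x93, 0x2a]

→ t0 |52|2a|2a|52|
→ t1 |93|2a|68|52|
→ t2 |68|52|93|2a|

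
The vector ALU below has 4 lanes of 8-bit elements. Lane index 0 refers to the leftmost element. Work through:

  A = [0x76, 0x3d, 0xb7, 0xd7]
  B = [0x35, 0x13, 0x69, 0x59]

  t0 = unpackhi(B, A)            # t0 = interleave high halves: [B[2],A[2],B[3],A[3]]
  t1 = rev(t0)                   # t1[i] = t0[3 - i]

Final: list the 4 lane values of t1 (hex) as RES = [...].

→ t0 |69|b7|59|d7|
→ t1 |d7|59|b7|69|

RES = [ 0xd7  0x59  0xb7  0x69 ]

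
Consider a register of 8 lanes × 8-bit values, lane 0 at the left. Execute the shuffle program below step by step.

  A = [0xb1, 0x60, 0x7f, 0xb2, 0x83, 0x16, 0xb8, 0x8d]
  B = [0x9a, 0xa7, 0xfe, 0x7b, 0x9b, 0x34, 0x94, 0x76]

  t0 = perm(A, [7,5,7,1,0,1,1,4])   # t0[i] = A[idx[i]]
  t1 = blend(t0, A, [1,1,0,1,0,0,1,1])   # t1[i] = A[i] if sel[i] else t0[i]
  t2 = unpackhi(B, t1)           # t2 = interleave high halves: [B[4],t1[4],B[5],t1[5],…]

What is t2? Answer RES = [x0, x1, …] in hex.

RES = [ 0x9b  0xb1  0x34  0x60  0x94  0xb8  0x76  0x8d ]

  t0: 8d 16 8d 60 b1 60 60 83
  t1: b1 60 8d b2 b1 60 b8 8d
  t2: 9b b1 34 60 94 b8 76 8d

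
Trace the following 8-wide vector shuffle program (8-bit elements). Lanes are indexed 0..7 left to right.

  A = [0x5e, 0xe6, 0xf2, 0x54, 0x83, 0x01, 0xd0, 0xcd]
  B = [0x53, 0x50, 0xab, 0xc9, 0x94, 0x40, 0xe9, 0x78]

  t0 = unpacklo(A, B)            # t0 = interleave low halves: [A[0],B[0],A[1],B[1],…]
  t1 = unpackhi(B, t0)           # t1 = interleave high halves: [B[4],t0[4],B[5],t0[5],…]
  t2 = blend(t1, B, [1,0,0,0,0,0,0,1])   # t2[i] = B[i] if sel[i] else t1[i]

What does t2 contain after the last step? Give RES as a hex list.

  t0: 5e 53 e6 50 f2 ab 54 c9
  t1: 94 f2 40 ab e9 54 78 c9
  t2: 53 f2 40 ab e9 54 78 78

RES = [0x53, 0xf2, 0x40, 0xab, 0xe9, 0x54, 0x78, 0x78]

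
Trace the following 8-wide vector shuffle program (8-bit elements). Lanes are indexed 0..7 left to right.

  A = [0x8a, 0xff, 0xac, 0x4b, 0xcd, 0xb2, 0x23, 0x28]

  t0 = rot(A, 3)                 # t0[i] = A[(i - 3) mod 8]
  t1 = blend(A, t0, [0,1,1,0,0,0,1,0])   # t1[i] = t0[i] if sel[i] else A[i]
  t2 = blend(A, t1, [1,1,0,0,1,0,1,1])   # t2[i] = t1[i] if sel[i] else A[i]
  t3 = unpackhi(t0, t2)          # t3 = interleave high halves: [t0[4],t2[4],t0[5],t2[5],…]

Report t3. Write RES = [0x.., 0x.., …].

RES = [0xff, 0xcd, 0xac, 0xb2, 0x4b, 0x4b, 0xcd, 0x28]

t0 = [0xb2, 0x23, 0x28, 0x8a, 0xff, 0xac, 0x4b, 0xcd]
t1 = [0x8a, 0x23, 0x28, 0x4b, 0xcd, 0xb2, 0x4b, 0x28]
t2 = [0x8a, 0x23, 0xac, 0x4b, 0xcd, 0xb2, 0x4b, 0x28]
t3 = [0xff, 0xcd, 0xac, 0xb2, 0x4b, 0x4b, 0xcd, 0x28]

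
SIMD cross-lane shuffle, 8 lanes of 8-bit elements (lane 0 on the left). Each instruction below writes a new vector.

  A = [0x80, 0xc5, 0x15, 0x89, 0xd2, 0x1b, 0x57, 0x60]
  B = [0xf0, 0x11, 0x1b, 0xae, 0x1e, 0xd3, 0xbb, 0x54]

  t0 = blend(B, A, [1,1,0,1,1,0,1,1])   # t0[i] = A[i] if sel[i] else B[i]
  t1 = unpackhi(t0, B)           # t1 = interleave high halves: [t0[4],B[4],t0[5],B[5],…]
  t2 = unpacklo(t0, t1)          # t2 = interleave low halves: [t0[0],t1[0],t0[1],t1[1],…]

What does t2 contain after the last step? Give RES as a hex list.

t0 = [0x80, 0xc5, 0x1b, 0x89, 0xd2, 0xd3, 0x57, 0x60]
t1 = [0xd2, 0x1e, 0xd3, 0xd3, 0x57, 0xbb, 0x60, 0x54]
t2 = [0x80, 0xd2, 0xc5, 0x1e, 0x1b, 0xd3, 0x89, 0xd3]

RES = [ 0x80  0xd2  0xc5  0x1e  0x1b  0xd3  0x89  0xd3 ]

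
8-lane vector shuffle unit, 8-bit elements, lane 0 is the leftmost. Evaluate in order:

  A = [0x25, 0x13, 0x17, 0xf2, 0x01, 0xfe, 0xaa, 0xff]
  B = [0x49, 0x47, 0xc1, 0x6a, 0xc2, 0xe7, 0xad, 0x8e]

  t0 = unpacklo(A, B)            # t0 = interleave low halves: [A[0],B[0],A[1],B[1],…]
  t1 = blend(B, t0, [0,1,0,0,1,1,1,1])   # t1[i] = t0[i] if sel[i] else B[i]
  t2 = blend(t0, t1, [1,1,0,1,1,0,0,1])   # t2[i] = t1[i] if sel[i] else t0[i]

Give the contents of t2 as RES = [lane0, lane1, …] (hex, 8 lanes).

RES = [0x49, 0x49, 0x13, 0x6a, 0x17, 0xc1, 0xf2, 0x6a]

→ t0 |25|49|13|47|17|c1|f2|6a|
→ t1 |49|49|c1|6a|17|c1|f2|6a|
→ t2 |49|49|13|6a|17|c1|f2|6a|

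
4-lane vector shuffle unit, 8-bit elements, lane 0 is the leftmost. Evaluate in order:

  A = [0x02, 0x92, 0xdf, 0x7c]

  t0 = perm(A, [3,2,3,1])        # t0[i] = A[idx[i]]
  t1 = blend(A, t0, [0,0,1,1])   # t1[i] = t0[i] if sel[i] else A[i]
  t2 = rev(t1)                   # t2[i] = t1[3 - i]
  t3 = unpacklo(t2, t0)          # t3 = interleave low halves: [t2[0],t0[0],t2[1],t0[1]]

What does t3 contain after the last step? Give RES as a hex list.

→ t0 |7c|df|7c|92|
→ t1 |02|92|7c|92|
→ t2 |92|7c|92|02|
→ t3 |92|7c|7c|df|

RES = [ 0x92  0x7c  0x7c  0xdf ]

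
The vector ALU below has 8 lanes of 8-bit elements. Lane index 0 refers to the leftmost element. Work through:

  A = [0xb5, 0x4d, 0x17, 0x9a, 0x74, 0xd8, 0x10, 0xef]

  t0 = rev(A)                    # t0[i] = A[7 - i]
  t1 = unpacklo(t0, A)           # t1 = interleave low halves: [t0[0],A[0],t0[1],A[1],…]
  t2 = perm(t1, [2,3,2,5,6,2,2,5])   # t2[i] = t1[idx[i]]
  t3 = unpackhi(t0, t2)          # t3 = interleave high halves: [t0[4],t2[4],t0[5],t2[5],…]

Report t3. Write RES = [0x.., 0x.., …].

RES = [0x9a, 0x74, 0x17, 0x10, 0x4d, 0x10, 0xb5, 0x17]

→ t0 |ef|10|d8|74|9a|17|4d|b5|
→ t1 |ef|b5|10|4d|d8|17|74|9a|
→ t2 |10|4d|10|17|74|10|10|17|
→ t3 |9a|74|17|10|4d|10|b5|17|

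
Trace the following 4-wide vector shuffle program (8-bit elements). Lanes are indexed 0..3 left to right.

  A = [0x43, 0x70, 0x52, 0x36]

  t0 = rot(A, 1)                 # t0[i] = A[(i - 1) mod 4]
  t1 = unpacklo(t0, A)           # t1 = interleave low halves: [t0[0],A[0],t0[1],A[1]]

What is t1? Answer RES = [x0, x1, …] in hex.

→ t0 |36|43|70|52|
→ t1 |36|43|43|70|

RES = [0x36, 0x43, 0x43, 0x70]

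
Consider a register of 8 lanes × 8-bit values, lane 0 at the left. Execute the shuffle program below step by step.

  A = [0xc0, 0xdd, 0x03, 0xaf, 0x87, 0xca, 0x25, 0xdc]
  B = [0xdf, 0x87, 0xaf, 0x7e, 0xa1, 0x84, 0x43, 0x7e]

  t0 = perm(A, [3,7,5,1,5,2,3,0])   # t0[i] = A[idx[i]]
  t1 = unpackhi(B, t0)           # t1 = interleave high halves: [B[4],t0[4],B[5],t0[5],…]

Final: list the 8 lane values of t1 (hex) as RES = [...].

→ t0 |af|dc|ca|dd|ca|03|af|c0|
→ t1 |a1|ca|84|03|43|af|7e|c0|

RES = [ 0xa1  0xca  0x84  0x03  0x43  0xaf  0x7e  0xc0 ]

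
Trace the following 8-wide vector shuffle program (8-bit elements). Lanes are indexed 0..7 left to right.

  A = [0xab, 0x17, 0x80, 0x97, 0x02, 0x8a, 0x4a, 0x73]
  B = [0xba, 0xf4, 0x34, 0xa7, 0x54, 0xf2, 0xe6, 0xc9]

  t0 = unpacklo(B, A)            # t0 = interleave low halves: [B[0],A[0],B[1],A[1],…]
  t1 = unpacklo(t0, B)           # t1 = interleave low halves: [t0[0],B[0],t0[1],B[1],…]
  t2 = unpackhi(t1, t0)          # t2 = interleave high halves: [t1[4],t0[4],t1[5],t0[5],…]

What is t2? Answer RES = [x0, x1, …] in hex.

RES = [0xf4, 0x34, 0x34, 0x80, 0x17, 0xa7, 0xa7, 0x97]

  t0: ba ab f4 17 34 80 a7 97
  t1: ba ba ab f4 f4 34 17 a7
  t2: f4 34 34 80 17 a7 a7 97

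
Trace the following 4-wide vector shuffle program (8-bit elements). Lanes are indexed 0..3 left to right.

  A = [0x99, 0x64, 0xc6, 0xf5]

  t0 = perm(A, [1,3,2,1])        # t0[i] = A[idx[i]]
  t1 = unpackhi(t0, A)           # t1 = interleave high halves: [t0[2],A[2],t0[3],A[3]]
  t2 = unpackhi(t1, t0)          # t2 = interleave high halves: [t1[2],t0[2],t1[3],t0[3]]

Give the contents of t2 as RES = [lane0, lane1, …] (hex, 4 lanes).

RES = [0x64, 0xc6, 0xf5, 0x64]

→ t0 |64|f5|c6|64|
→ t1 |c6|c6|64|f5|
→ t2 |64|c6|f5|64|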